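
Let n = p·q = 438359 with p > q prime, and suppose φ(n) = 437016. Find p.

φ(n) = (p−1)(q−1) = n − (p+q) + 1, so p + q = 438359 − 437016 + 1 = 1344.
p and q are the roots of t² − 1344t + 438359 = 0.
Discriminant: 1344² − 4·438359 = 1806336 − 1753436 = 52900; √52900 = 230.
q = (1344 − 230)/2 = 557, p = (1344 + 230)/2 = 787.
Check: 557 · 787 = 438359.

787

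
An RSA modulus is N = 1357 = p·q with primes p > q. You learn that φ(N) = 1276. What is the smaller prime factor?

23

φ(n) = (p−1)(q−1) = n − (p+q) + 1, so p + q = 1357 − 1276 + 1 = 82.
p and q are the roots of t² − 82t + 1357 = 0.
Discriminant: 82² − 4·1357 = 6724 − 5428 = 1296; √1296 = 36.
q = (82 − 36)/2 = 23, p = (82 + 36)/2 = 59.
Check: 23 · 59 = 1357.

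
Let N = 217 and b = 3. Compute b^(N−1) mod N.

78

3^1 ≡ 3 (mod 217)
3^2 ≡ 3^2 = 9 ≡ 9 (mod 217)
3^4 ≡ 9^2 = 81 ≡ 81 (mod 217)
3^8 ≡ 81^2 = 6561 ≡ 51 (mod 217)
3^16 ≡ 51^2 = 2601 ≡ 214 (mod 217)
3^32 ≡ 214^2 = 45796 ≡ 9 (mod 217)
3^64 ≡ 9^2 = 81 ≡ 81 (mod 217)
3^128 ≡ 81^2 = 6561 ≡ 51 (mod 217)
216 = 128 + 64 + 16 + 8 in binary powers of 2.
So 3^216 ≡ 51 · 81 · 214 · 51 ≡ 78 (mod 217).
Since 78 ≠ 1, base 3 is a Fermat witness: 217 is composite.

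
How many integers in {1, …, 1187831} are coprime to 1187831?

Factor: 1187831 = 47 · 127 · 199.
φ(1187831) = (47−1) · (127−1) · (199−1) = 46 · 126 · 198 = 1147608.

1147608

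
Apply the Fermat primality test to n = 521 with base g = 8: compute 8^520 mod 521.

8^1 ≡ 8 (mod 521)
8^2 ≡ 8^2 = 64 ≡ 64 (mod 521)
8^4 ≡ 64^2 = 4096 ≡ 449 (mod 521)
8^8 ≡ 449^2 = 201601 ≡ 495 (mod 521)
8^16 ≡ 495^2 = 245025 ≡ 155 (mod 521)
8^32 ≡ 155^2 = 24025 ≡ 59 (mod 521)
8^64 ≡ 59^2 = 3481 ≡ 355 (mod 521)
8^128 ≡ 355^2 = 126025 ≡ 464 (mod 521)
8^256 ≡ 464^2 = 215296 ≡ 123 (mod 521)
8^512 ≡ 123^2 = 15129 ≡ 20 (mod 521)
520 = 512 + 8 in binary powers of 2.
So 8^520 ≡ 20 · 495 ≡ 1 (mod 521).
Since the result is 1, base 8 gives no evidence that 521 is composite.

1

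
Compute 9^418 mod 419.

1

9^1 ≡ 9 (mod 419)
9^2 ≡ 9^2 = 81 ≡ 81 (mod 419)
9^4 ≡ 81^2 = 6561 ≡ 276 (mod 419)
9^8 ≡ 276^2 = 76176 ≡ 337 (mod 419)
9^16 ≡ 337^2 = 113569 ≡ 20 (mod 419)
9^32 ≡ 20^2 = 400 ≡ 400 (mod 419)
9^64 ≡ 400^2 = 160000 ≡ 361 (mod 419)
9^128 ≡ 361^2 = 130321 ≡ 12 (mod 419)
9^256 ≡ 12^2 = 144 ≡ 144 (mod 419)
418 = 256 + 128 + 32 + 2 in binary powers of 2.
So 9^418 ≡ 144 · 12 · 400 · 81 ≡ 1 (mod 419).
Since the result is 1, base 9 gives no evidence that 419 is composite.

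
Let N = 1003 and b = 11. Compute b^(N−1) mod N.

11^1 ≡ 11 (mod 1003)
11^2 ≡ 11^2 = 121 ≡ 121 (mod 1003)
11^4 ≡ 121^2 = 14641 ≡ 599 (mod 1003)
11^8 ≡ 599^2 = 358801 ≡ 730 (mod 1003)
11^16 ≡ 730^2 = 532900 ≡ 307 (mod 1003)
11^32 ≡ 307^2 = 94249 ≡ 970 (mod 1003)
11^64 ≡ 970^2 = 940900 ≡ 86 (mod 1003)
11^128 ≡ 86^2 = 7396 ≡ 375 (mod 1003)
11^256 ≡ 375^2 = 140625 ≡ 205 (mod 1003)
11^512 ≡ 205^2 = 42025 ≡ 902 (mod 1003)
1002 = 512 + 256 + 128 + 64 + 32 + 8 + 2 in binary powers of 2.
So 11^1002 ≡ 902 · 205 · 375 · 86 · 970 · 730 · 121 ≡ 661 (mod 1003).
Since 661 ≠ 1, base 11 is a Fermat witness: 1003 is composite.

661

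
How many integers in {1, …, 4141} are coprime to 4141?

4000

Factor: 4141 = 41 · 101.
φ(4141) = (41−1) · (101−1) = 40 · 100 = 4000.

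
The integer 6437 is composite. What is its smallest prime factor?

6437 is odd.
Digit sum 20, not divisible by 3.
Ends in 7: not divisible by 5.
7: 6437 = 7·919 + 4
11: 6437 = 11·585 + 2
13: 6437 = 13·495 + 2
17: 6437 = 17·378 + 11
19: 6437 = 19·338 + 15
23: 6437 = 23·279 + 20
29: 6437 = 29·221 + 28
31: 6437 = 31·207 + 20
37: 6437 = 37·173 + 36
41: 6437 = 41·157

41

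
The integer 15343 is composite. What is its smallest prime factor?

15343 is odd.
Digit sum 16, not divisible by 3.
Ends in 3: not divisible by 5.
7: 15343 = 7·2191 + 6
11: 15343 = 11·1394 + 9
13: 15343 = 13·1180 + 3
17: 15343 = 17·902 + 9
19: 15343 = 19·807 + 10
23: 15343 = 23·667 + 2
29: 15343 = 29·529 + 2
31: 15343 = 31·494 + 29
37: 15343 = 37·414 + 25
41: 15343 = 41·374 + 9
43: 15343 = 43·356 + 35
47: 15343 = 47·326 + 21
53: 15343 = 53·289 + 26
59: 15343 = 59·260 + 3
61: 15343 = 61·251 + 32
67: 15343 = 67·229

67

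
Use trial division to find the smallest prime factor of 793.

793 is odd.
Digit sum 19, not divisible by 3.
Ends in 3: not divisible by 5.
7: 793 = 7·113 + 2
11: 793 = 11·72 + 1
13: 793 = 13·61

13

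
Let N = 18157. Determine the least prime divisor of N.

18157 is odd.
Digit sum 22, not divisible by 3.
Ends in 7: not divisible by 5.
7: 18157 = 7·2593 + 6
11: 18157 = 11·1650 + 7
13: 18157 = 13·1396 + 9
17: 18157 = 17·1068 + 1
19: 18157 = 19·955 + 12
23: 18157 = 23·789 + 10
29: 18157 = 29·626 + 3
31: 18157 = 31·585 + 22
37: 18157 = 37·490 + 27
41: 18157 = 41·442 + 35
43: 18157 = 43·422 + 11
47: 18157 = 47·386 + 15
53: 18157 = 53·342 + 31
59: 18157 = 59·307 + 44
61: 18157 = 61·297 + 40
67: 18157 = 67·271

67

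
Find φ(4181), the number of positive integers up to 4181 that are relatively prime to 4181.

4032

Factor: 4181 = 37 · 113.
φ(4181) = (37−1) · (113−1) = 36 · 112 = 4032.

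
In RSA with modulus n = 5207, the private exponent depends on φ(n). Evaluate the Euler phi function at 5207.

Factor: 5207 = 41 · 127.
φ(5207) = (41−1) · (127−1) = 40 · 126 = 5040.

5040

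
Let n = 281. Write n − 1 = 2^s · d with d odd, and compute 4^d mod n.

281 − 1 = 280 = 2^3 · 35, so d = 35.
4^1 ≡ 4 (mod 281)
4^2 ≡ 4^2 = 16 ≡ 16 (mod 281)
4^4 ≡ 16^2 = 256 ≡ 256 (mod 281)
4^8 ≡ 256^2 = 65536 ≡ 63 (mod 281)
4^16 ≡ 63^2 = 3969 ≡ 35 (mod 281)
4^32 ≡ 35^2 = 1225 ≡ 101 (mod 281)
35 = 32 + 2 + 1 in binary powers of 2.
So 4^35 ≡ 101 · 16 · 4 ≡ 1 (mod 281).
Since 4^d ≡ 1 (mod 281), base 4 does not prove 281 composite.

1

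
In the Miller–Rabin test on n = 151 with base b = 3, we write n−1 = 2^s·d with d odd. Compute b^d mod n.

151 − 1 = 150 = 2^1 · 75, so d = 75.
3^1 ≡ 3 (mod 151)
3^2 ≡ 3^2 = 9 ≡ 9 (mod 151)
3^4 ≡ 9^2 = 81 ≡ 81 (mod 151)
3^8 ≡ 81^2 = 6561 ≡ 68 (mod 151)
3^16 ≡ 68^2 = 4624 ≡ 94 (mod 151)
3^32 ≡ 94^2 = 8836 ≡ 78 (mod 151)
3^64 ≡ 78^2 = 6084 ≡ 44 (mod 151)
75 = 64 + 8 + 2 + 1 in binary powers of 2.
So 3^75 ≡ 44 · 68 · 9 · 3 ≡ 150 (mod 151).
Since 3^d ≡ 150 (mod 151), base 3 does not prove 151 composite.

150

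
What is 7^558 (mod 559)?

7^1 ≡ 7 (mod 559)
7^2 ≡ 7^2 = 49 ≡ 49 (mod 559)
7^4 ≡ 49^2 = 2401 ≡ 165 (mod 559)
7^8 ≡ 165^2 = 27225 ≡ 393 (mod 559)
7^16 ≡ 393^2 = 154449 ≡ 165 (mod 559)
7^32 ≡ 165^2 = 27225 ≡ 393 (mod 559)
7^64 ≡ 393^2 = 154449 ≡ 165 (mod 559)
7^128 ≡ 165^2 = 27225 ≡ 393 (mod 559)
7^256 ≡ 393^2 = 154449 ≡ 165 (mod 559)
7^512 ≡ 165^2 = 27225 ≡ 393 (mod 559)
558 = 512 + 32 + 8 + 4 + 2 in binary powers of 2.
So 7^558 ≡ 393 · 393 · 393 · 165 · 49 ≡ 259 (mod 559).
Since 259 ≠ 1, base 7 is a Fermat witness: 559 is composite.

259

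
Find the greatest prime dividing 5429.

5429 = 61 · 89
89 is prime.
So 5429 = 61 · 89; the largest prime factor is 89.

89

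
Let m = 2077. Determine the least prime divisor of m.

2077 is odd.
Digit sum 16, not divisible by 3.
Ends in 7: not divisible by 5.
7: 2077 = 7·296 + 5
11: 2077 = 11·188 + 9
13: 2077 = 13·159 + 10
17: 2077 = 17·122 + 3
19: 2077 = 19·109 + 6
23: 2077 = 23·90 + 7
29: 2077 = 29·71 + 18
31: 2077 = 31·67

31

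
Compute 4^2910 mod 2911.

1805

4^1 ≡ 4 (mod 2911)
4^2 ≡ 4^2 = 16 ≡ 16 (mod 2911)
4^4 ≡ 16^2 = 256 ≡ 256 (mod 2911)
4^8 ≡ 256^2 = 65536 ≡ 1494 (mod 2911)
4^16 ≡ 1494^2 = 2232036 ≡ 2210 (mod 2911)
4^32 ≡ 2210^2 = 4884100 ≡ 2353 (mod 2911)
4^64 ≡ 2353^2 = 5536609 ≡ 2798 (mod 2911)
4^128 ≡ 2798^2 = 7828804 ≡ 1125 (mod 2911)
4^256 ≡ 1125^2 = 1265625 ≡ 2251 (mod 2911)
4^512 ≡ 2251^2 = 5067001 ≡ 1861 (mod 2911)
4^1024 ≡ 1861^2 = 3463321 ≡ 2142 (mod 2911)
4^2048 ≡ 2142^2 = 4588164 ≡ 428 (mod 2911)
2910 = 2048 + 512 + 256 + 64 + 16 + 8 + 4 + 2 in binary powers of 2.
So 4^2910 ≡ 428 · 1861 · 2251 · 2798 · 2210 · 1494 · 256 · 16 ≡ 1805 (mod 2911).
Since 1805 ≠ 1, base 4 is a Fermat witness: 2911 is composite.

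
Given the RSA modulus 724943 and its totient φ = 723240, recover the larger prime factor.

883

φ(n) = (p−1)(q−1) = n − (p+q) + 1, so p + q = 724943 − 723240 + 1 = 1704.
p and q are the roots of t² − 1704t + 724943 = 0.
Discriminant: 1704² − 4·724943 = 2903616 − 2899772 = 3844; √3844 = 62.
q = (1704 − 62)/2 = 821, p = (1704 + 62)/2 = 883.
Check: 821 · 883 = 724943.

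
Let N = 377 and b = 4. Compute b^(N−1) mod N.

165

4^1 ≡ 4 (mod 377)
4^2 ≡ 4^2 = 16 ≡ 16 (mod 377)
4^4 ≡ 16^2 = 256 ≡ 256 (mod 377)
4^8 ≡ 256^2 = 65536 ≡ 315 (mod 377)
4^16 ≡ 315^2 = 99225 ≡ 74 (mod 377)
4^32 ≡ 74^2 = 5476 ≡ 198 (mod 377)
4^64 ≡ 198^2 = 39204 ≡ 373 (mod 377)
4^128 ≡ 373^2 = 139129 ≡ 16 (mod 377)
4^256 ≡ 16^2 = 256 ≡ 256 (mod 377)
376 = 256 + 64 + 32 + 16 + 8 in binary powers of 2.
So 4^376 ≡ 256 · 373 · 198 · 74 · 315 ≡ 165 (mod 377).
Since 165 ≠ 1, base 4 is a Fermat witness: 377 is composite.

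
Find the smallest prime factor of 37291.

37291 is odd.
Digit sum 22, not divisible by 3.
Ends in 1: not divisible by 5.
7: 37291 = 7·5327 + 2
11: 37291 = 11·3390 + 1
13: 37291 = 13·2868 + 7
17: 37291 = 17·2193 + 10
19: 37291 = 19·1962 + 13
23: 37291 = 23·1621 + 8
29: 37291 = 29·1285 + 26
31: 37291 = 31·1202 + 29
37: 37291 = 37·1007 + 32
41: 37291 = 41·909 + 22
43: 37291 = 43·867 + 10
47: 37291 = 47·793 + 20
53: 37291 = 53·703 + 32
59: 37291 = 59·632 + 3
61: 37291 = 61·611 + 20
67: 37291 = 67·556 + 39
71: 37291 = 71·525 + 16
73: 37291 = 73·510 + 61
79: 37291 = 79·472 + 3
83: 37291 = 83·449 + 24
89: 37291 = 89·419

89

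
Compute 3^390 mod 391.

151

3^1 ≡ 3 (mod 391)
3^2 ≡ 3^2 = 9 ≡ 9 (mod 391)
3^4 ≡ 9^2 = 81 ≡ 81 (mod 391)
3^8 ≡ 81^2 = 6561 ≡ 305 (mod 391)
3^16 ≡ 305^2 = 93025 ≡ 358 (mod 391)
3^32 ≡ 358^2 = 128164 ≡ 307 (mod 391)
3^64 ≡ 307^2 = 94249 ≡ 18 (mod 391)
3^128 ≡ 18^2 = 324 ≡ 324 (mod 391)
3^256 ≡ 324^2 = 104976 ≡ 188 (mod 391)
390 = 256 + 128 + 4 + 2 in binary powers of 2.
So 3^390 ≡ 188 · 324 · 81 · 9 ≡ 151 (mod 391).
Since 151 ≠ 1, base 3 is a Fermat witness: 391 is composite.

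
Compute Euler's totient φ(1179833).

1141504

Factor: 1179833 = 53 · 113 · 197.
φ(1179833) = (53−1) · (113−1) · (197−1) = 52 · 112 · 196 = 1141504.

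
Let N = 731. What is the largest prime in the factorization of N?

731 = 17 · 43
43 is prime.
So 731 = 17 · 43; the largest prime factor is 43.

43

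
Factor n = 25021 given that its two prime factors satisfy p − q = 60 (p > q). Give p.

Since p = q + 60, we have 25021 = q(q + 60), so q² + 60q − 25021 = 0.
Discriminant: 60² + 4·25021 = 3600 + 100084 = 103684; √103684 = 322.
q = (−60 + 322)/2 = 131, and p = q + 60 = 191.
Check: 131 · 191 = 25021.

191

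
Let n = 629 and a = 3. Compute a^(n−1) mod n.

3^1 ≡ 3 (mod 629)
3^2 ≡ 3^2 = 9 ≡ 9 (mod 629)
3^4 ≡ 9^2 = 81 ≡ 81 (mod 629)
3^8 ≡ 81^2 = 6561 ≡ 271 (mod 629)
3^16 ≡ 271^2 = 73441 ≡ 477 (mod 629)
3^32 ≡ 477^2 = 227529 ≡ 460 (mod 629)
3^64 ≡ 460^2 = 211600 ≡ 256 (mod 629)
3^128 ≡ 256^2 = 65536 ≡ 120 (mod 629)
3^256 ≡ 120^2 = 14400 ≡ 562 (mod 629)
3^512 ≡ 562^2 = 315844 ≡ 86 (mod 629)
628 = 512 + 64 + 32 + 16 + 4 in binary powers of 2.
So 3^628 ≡ 86 · 256 · 460 · 477 · 81 ≡ 625 (mod 629).
Since 625 ≠ 1, base 3 is a Fermat witness: 629 is composite.

625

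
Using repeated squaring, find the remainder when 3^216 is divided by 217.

78

3^1 ≡ 3 (mod 217)
3^2 ≡ 3^2 = 9 ≡ 9 (mod 217)
3^4 ≡ 9^2 = 81 ≡ 81 (mod 217)
3^8 ≡ 81^2 = 6561 ≡ 51 (mod 217)
3^16 ≡ 51^2 = 2601 ≡ 214 (mod 217)
3^32 ≡ 214^2 = 45796 ≡ 9 (mod 217)
3^64 ≡ 9^2 = 81 ≡ 81 (mod 217)
3^128 ≡ 81^2 = 6561 ≡ 51 (mod 217)
216 = 128 + 64 + 16 + 8 in binary powers of 2.
So 3^216 ≡ 51 · 81 · 214 · 51 ≡ 78 (mod 217).
Since 78 ≠ 1, base 3 is a Fermat witness: 217 is composite.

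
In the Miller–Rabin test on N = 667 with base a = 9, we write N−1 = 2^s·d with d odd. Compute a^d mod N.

660

667 − 1 = 666 = 2^1 · 333, so d = 333.
9^1 ≡ 9 (mod 667)
9^2 ≡ 9^2 = 81 ≡ 81 (mod 667)
9^4 ≡ 81^2 = 6561 ≡ 558 (mod 667)
9^8 ≡ 558^2 = 311364 ≡ 542 (mod 667)
9^16 ≡ 542^2 = 293764 ≡ 284 (mod 667)
9^32 ≡ 284^2 = 80656 ≡ 616 (mod 667)
9^64 ≡ 616^2 = 379456 ≡ 600 (mod 667)
9^128 ≡ 600^2 = 360000 ≡ 487 (mod 667)
9^256 ≡ 487^2 = 237169 ≡ 384 (mod 667)
333 = 256 + 64 + 8 + 4 + 1 in binary powers of 2.
So 9^333 ≡ 384 · 600 · 542 · 558 · 9 ≡ 660 (mod 667).
Squaring chain: 660; never reaches −1, so base 9 is a Miller–Rabin witness that 667 is composite.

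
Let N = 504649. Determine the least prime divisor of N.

504649 is odd.
Digit sum 28, not divisible by 3.
Ends in 9: not divisible by 5.
7: 504649 = 7·72092 + 5
11: 504649 = 11·45877 + 2
13: 504649 = 13·38819 + 2
17: 504649 = 17·29685 + 4
19: 504649 = 19·26560 + 9
23: 504649 = 23·21941 + 6
29: 504649 = 29·17401 + 20
31: 504649 = 31·16279

31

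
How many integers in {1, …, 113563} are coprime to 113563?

Factor: 113563 = 19 · 43 · 139.
φ(113563) = (19−1) · (43−1) · (139−1) = 18 · 42 · 138 = 104328.

104328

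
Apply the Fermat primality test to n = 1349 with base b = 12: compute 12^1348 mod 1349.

938

12^1 ≡ 12 (mod 1349)
12^2 ≡ 12^2 = 144 ≡ 144 (mod 1349)
12^4 ≡ 144^2 = 20736 ≡ 501 (mod 1349)
12^8 ≡ 501^2 = 251001 ≡ 87 (mod 1349)
12^16 ≡ 87^2 = 7569 ≡ 824 (mod 1349)
12^32 ≡ 824^2 = 678976 ≡ 429 (mod 1349)
12^64 ≡ 429^2 = 184041 ≡ 577 (mod 1349)
12^128 ≡ 577^2 = 332929 ≡ 1075 (mod 1349)
12^256 ≡ 1075^2 = 1155625 ≡ 881 (mod 1349)
12^512 ≡ 881^2 = 776161 ≡ 486 (mod 1349)
12^1024 ≡ 486^2 = 236196 ≡ 121 (mod 1349)
1348 = 1024 + 256 + 64 + 4 in binary powers of 2.
So 12^1348 ≡ 121 · 881 · 577 · 501 ≡ 938 (mod 1349).
Since 938 ≠ 1, base 12 is a Fermat witness: 1349 is composite.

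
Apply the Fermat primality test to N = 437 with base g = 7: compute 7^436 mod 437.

64

7^1 ≡ 7 (mod 437)
7^2 ≡ 7^2 = 49 ≡ 49 (mod 437)
7^4 ≡ 49^2 = 2401 ≡ 216 (mod 437)
7^8 ≡ 216^2 = 46656 ≡ 334 (mod 437)
7^16 ≡ 334^2 = 111556 ≡ 121 (mod 437)
7^32 ≡ 121^2 = 14641 ≡ 220 (mod 437)
7^64 ≡ 220^2 = 48400 ≡ 330 (mod 437)
7^128 ≡ 330^2 = 108900 ≡ 87 (mod 437)
7^256 ≡ 87^2 = 7569 ≡ 140 (mod 437)
436 = 256 + 128 + 32 + 16 + 4 in binary powers of 2.
So 7^436 ≡ 140 · 87 · 220 · 121 · 216 ≡ 64 (mod 437).
Since 64 ≠ 1, base 7 is a Fermat witness: 437 is composite.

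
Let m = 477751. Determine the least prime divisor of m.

17

477751 is odd.
Digit sum 31, not divisible by 3.
Ends in 1: not divisible by 5.
7: 477751 = 7·68250 + 1
11: 477751 = 11·43431 + 10
13: 477751 = 13·36750 + 1
17: 477751 = 17·28103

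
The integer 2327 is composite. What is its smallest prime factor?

13

2327 is odd.
Digit sum 14, not divisible by 3.
Ends in 7: not divisible by 5.
7: 2327 = 7·332 + 3
11: 2327 = 11·211 + 6
13: 2327 = 13·179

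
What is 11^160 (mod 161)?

11^1 ≡ 11 (mod 161)
11^2 ≡ 11^2 = 121 ≡ 121 (mod 161)
11^4 ≡ 121^2 = 14641 ≡ 151 (mod 161)
11^8 ≡ 151^2 = 22801 ≡ 100 (mod 161)
11^16 ≡ 100^2 = 10000 ≡ 18 (mod 161)
11^32 ≡ 18^2 = 324 ≡ 2 (mod 161)
11^64 ≡ 2^2 = 4 ≡ 4 (mod 161)
11^128 ≡ 4^2 = 16 ≡ 16 (mod 161)
160 = 128 + 32 in binary powers of 2.
So 11^160 ≡ 16 · 2 ≡ 32 (mod 161).
Since 32 ≠ 1, base 11 is a Fermat witness: 161 is composite.

32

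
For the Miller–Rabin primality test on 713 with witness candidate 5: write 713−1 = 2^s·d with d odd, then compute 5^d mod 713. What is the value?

304

713 − 1 = 712 = 2^3 · 89, so d = 89.
5^1 ≡ 5 (mod 713)
5^2 ≡ 5^2 = 25 ≡ 25 (mod 713)
5^4 ≡ 25^2 = 625 ≡ 625 (mod 713)
5^8 ≡ 625^2 = 390625 ≡ 614 (mod 713)
5^16 ≡ 614^2 = 376996 ≡ 532 (mod 713)
5^32 ≡ 532^2 = 283024 ≡ 676 (mod 713)
5^64 ≡ 676^2 = 456976 ≡ 656 (mod 713)
89 = 64 + 16 + 8 + 1 in binary powers of 2.
So 5^89 ≡ 656 · 532 · 614 · 5 ≡ 304 (mod 713).
Squaring chain: 304 → 439 → 211; never reaches −1, so base 5 is a Miller–Rabin witness that 713 is composite.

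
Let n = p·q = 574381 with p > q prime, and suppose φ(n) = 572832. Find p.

φ(n) = (p−1)(q−1) = n − (p+q) + 1, so p + q = 574381 − 572832 + 1 = 1550.
p and q are the roots of t² − 1550t + 574381 = 0.
Discriminant: 1550² − 4·574381 = 2402500 − 2297524 = 104976; √104976 = 324.
q = (1550 − 324)/2 = 613, p = (1550 + 324)/2 = 937.
Check: 613 · 937 = 574381.

937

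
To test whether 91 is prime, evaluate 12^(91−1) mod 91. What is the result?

12^1 ≡ 12 (mod 91)
12^2 ≡ 12^2 = 144 ≡ 53 (mod 91)
12^4 ≡ 53^2 = 2809 ≡ 79 (mod 91)
12^8 ≡ 79^2 = 6241 ≡ 53 (mod 91)
12^16 ≡ 53^2 = 2809 ≡ 79 (mod 91)
12^32 ≡ 79^2 = 6241 ≡ 53 (mod 91)
12^64 ≡ 53^2 = 2809 ≡ 79 (mod 91)
90 = 64 + 16 + 8 + 2 in binary powers of 2.
So 12^90 ≡ 79 · 79 · 53 · 53 ≡ 1 (mod 91).
Since the result is 1, base 12 gives no evidence that 91 is composite.

1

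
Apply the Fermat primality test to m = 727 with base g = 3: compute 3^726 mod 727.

3^1 ≡ 3 (mod 727)
3^2 ≡ 3^2 = 9 ≡ 9 (mod 727)
3^4 ≡ 9^2 = 81 ≡ 81 (mod 727)
3^8 ≡ 81^2 = 6561 ≡ 18 (mod 727)
3^16 ≡ 18^2 = 324 ≡ 324 (mod 727)
3^32 ≡ 324^2 = 104976 ≡ 288 (mod 727)
3^64 ≡ 288^2 = 82944 ≡ 66 (mod 727)
3^128 ≡ 66^2 = 4356 ≡ 721 (mod 727)
3^256 ≡ 721^2 = 519841 ≡ 36 (mod 727)
3^512 ≡ 36^2 = 1296 ≡ 569 (mod 727)
726 = 512 + 128 + 64 + 16 + 4 + 2 in binary powers of 2.
So 3^726 ≡ 569 · 721 · 66 · 324 · 81 · 9 ≡ 1 (mod 727).
Since the result is 1, base 3 gives no evidence that 727 is composite.

1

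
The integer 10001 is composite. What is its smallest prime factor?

10001 is odd.
Digit sum 2, not divisible by 3.
Ends in 1: not divisible by 5.
7: 10001 = 7·1428 + 5
11: 10001 = 11·909 + 2
13: 10001 = 13·769 + 4
17: 10001 = 17·588 + 5
19: 10001 = 19·526 + 7
23: 10001 = 23·434 + 19
29: 10001 = 29·344 + 25
31: 10001 = 31·322 + 19
37: 10001 = 37·270 + 11
41: 10001 = 41·243 + 38
43: 10001 = 43·232 + 25
47: 10001 = 47·212 + 37
53: 10001 = 53·188 + 37
59: 10001 = 59·169 + 30
61: 10001 = 61·163 + 58
67: 10001 = 67·149 + 18
71: 10001 = 71·140 + 61
73: 10001 = 73·137

73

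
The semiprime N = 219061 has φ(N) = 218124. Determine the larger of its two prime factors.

499

φ(n) = (p−1)(q−1) = n − (p+q) + 1, so p + q = 219061 − 218124 + 1 = 938.
p and q are the roots of t² − 938t + 219061 = 0.
Discriminant: 938² − 4·219061 = 879844 − 876244 = 3600; √3600 = 60.
q = (938 − 60)/2 = 439, p = (938 + 60)/2 = 499.
Check: 439 · 499 = 219061.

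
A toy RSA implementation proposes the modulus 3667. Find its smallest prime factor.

19

3667 is odd.
Digit sum 22, not divisible by 3.
Ends in 7: not divisible by 5.
7: 3667 = 7·523 + 6
11: 3667 = 11·333 + 4
13: 3667 = 13·282 + 1
17: 3667 = 17·215 + 12
19: 3667 = 19·193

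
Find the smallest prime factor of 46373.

46373 is odd.
Digit sum 23, not divisible by 3.
Ends in 3: not divisible by 5.
7: 46373 = 7·6624 + 5
11: 46373 = 11·4215 + 8
13: 46373 = 13·3567 + 2
17: 46373 = 17·2727 + 14
19: 46373 = 19·2440 + 13
23: 46373 = 23·2016 + 5
29: 46373 = 29·1599 + 2
31: 46373 = 31·1495 + 28
37: 46373 = 37·1253 + 12
41: 46373 = 41·1131 + 2
43: 46373 = 43·1078 + 19
47: 46373 = 47·986 + 31
53: 46373 = 53·874 + 51
59: 46373 = 59·785 + 58
61: 46373 = 61·760 + 13
67: 46373 = 67·692 + 9
71: 46373 = 71·653 + 10
73: 46373 = 73·635 + 18
79: 46373 = 79·587

79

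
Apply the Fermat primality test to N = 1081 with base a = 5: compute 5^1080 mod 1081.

968

5^1 ≡ 5 (mod 1081)
5^2 ≡ 5^2 = 25 ≡ 25 (mod 1081)
5^4 ≡ 25^2 = 625 ≡ 625 (mod 1081)
5^8 ≡ 625^2 = 390625 ≡ 384 (mod 1081)
5^16 ≡ 384^2 = 147456 ≡ 440 (mod 1081)
5^32 ≡ 440^2 = 193600 ≡ 101 (mod 1081)
5^64 ≡ 101^2 = 10201 ≡ 472 (mod 1081)
5^128 ≡ 472^2 = 222784 ≡ 98 (mod 1081)
5^256 ≡ 98^2 = 9604 ≡ 956 (mod 1081)
5^512 ≡ 956^2 = 913936 ≡ 491 (mod 1081)
5^1024 ≡ 491^2 = 241081 ≡ 18 (mod 1081)
1080 = 1024 + 32 + 16 + 8 in binary powers of 2.
So 5^1080 ≡ 18 · 101 · 440 · 384 ≡ 968 (mod 1081).
Since 968 ≠ 1, base 5 is a Fermat witness: 1081 is composite.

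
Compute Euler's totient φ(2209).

2162

Factor: 2209 = 47^2.
φ(2209) = 47^1·(47−1) = 2162.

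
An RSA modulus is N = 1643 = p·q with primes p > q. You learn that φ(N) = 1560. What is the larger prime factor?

53

φ(n) = (p−1)(q−1) = n − (p+q) + 1, so p + q = 1643 − 1560 + 1 = 84.
p and q are the roots of t² − 84t + 1643 = 0.
Discriminant: 84² − 4·1643 = 7056 − 6572 = 484; √484 = 22.
q = (84 − 22)/2 = 31, p = (84 + 22)/2 = 53.
Check: 31 · 53 = 1643.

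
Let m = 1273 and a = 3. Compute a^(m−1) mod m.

828

3^1 ≡ 3 (mod 1273)
3^2 ≡ 3^2 = 9 ≡ 9 (mod 1273)
3^4 ≡ 9^2 = 81 ≡ 81 (mod 1273)
3^8 ≡ 81^2 = 6561 ≡ 196 (mod 1273)
3^16 ≡ 196^2 = 38416 ≡ 226 (mod 1273)
3^32 ≡ 226^2 = 51076 ≡ 156 (mod 1273)
3^64 ≡ 156^2 = 24336 ≡ 149 (mod 1273)
3^128 ≡ 149^2 = 22201 ≡ 560 (mod 1273)
3^256 ≡ 560^2 = 313600 ≡ 442 (mod 1273)
3^512 ≡ 442^2 = 195364 ≡ 595 (mod 1273)
3^1024 ≡ 595^2 = 354025 ≡ 131 (mod 1273)
1272 = 1024 + 128 + 64 + 32 + 16 + 8 in binary powers of 2.
So 3^1272 ≡ 131 · 560 · 149 · 156 · 226 · 196 ≡ 828 (mod 1273).
Since 828 ≠ 1, base 3 is a Fermat witness: 1273 is composite.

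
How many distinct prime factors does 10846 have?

10846 = 2 · 5423
5423 = 11 · 493
493 = 17 · 29
10846 = 2 · 11 · 17 · 29, which has 4 distinct prime factors.

4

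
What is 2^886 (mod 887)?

2^1 ≡ 2 (mod 887)
2^2 ≡ 2^2 = 4 ≡ 4 (mod 887)
2^4 ≡ 4^2 = 16 ≡ 16 (mod 887)
2^8 ≡ 16^2 = 256 ≡ 256 (mod 887)
2^16 ≡ 256^2 = 65536 ≡ 785 (mod 887)
2^32 ≡ 785^2 = 616225 ≡ 647 (mod 887)
2^64 ≡ 647^2 = 418609 ≡ 832 (mod 887)
2^128 ≡ 832^2 = 692224 ≡ 364 (mod 887)
2^256 ≡ 364^2 = 132496 ≡ 333 (mod 887)
2^512 ≡ 333^2 = 110889 ≡ 14 (mod 887)
886 = 512 + 256 + 64 + 32 + 16 + 4 + 2 in binary powers of 2.
So 2^886 ≡ 14 · 333 · 832 · 647 · 785 · 16 · 4 ≡ 1 (mod 887).
Since the result is 1, base 2 gives no evidence that 887 is composite.

1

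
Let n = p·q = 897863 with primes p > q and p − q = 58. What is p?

Since p = q + 58, we have 897863 = q(q + 58), so q² + 58q − 897863 = 0.
Discriminant: 58² + 4·897863 = 3364 + 3591452 = 3594816; √3594816 = 1896.
q = (−58 + 1896)/2 = 919, and p = q + 58 = 977.
Check: 919 · 977 = 897863.

977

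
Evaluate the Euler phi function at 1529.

Factor: 1529 = 11 · 139.
φ(1529) = (11−1) · (139−1) = 10 · 138 = 1380.

1380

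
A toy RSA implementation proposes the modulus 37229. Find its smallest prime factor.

37229 is odd.
Digit sum 23, not divisible by 3.
Ends in 9: not divisible by 5.
7: 37229 = 7·5318 + 3
11: 37229 = 11·3384 + 5
13: 37229 = 13·2863 + 10
17: 37229 = 17·2189 + 16
19: 37229 = 19·1959 + 8
23: 37229 = 23·1618 + 15
29: 37229 = 29·1283 + 22
31: 37229 = 31·1200 + 29
37: 37229 = 37·1006 + 7
41: 37229 = 41·908 + 1
43: 37229 = 43·865 + 34
47: 37229 = 47·792 + 5
53: 37229 = 53·702 + 23
59: 37229 = 59·631

59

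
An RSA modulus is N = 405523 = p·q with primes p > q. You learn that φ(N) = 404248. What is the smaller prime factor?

φ(n) = (p−1)(q−1) = n − (p+q) + 1, so p + q = 405523 − 404248 + 1 = 1276.
p and q are the roots of t² − 1276t + 405523 = 0.
Discriminant: 1276² − 4·405523 = 1628176 − 1622092 = 6084; √6084 = 78.
q = (1276 − 78)/2 = 599, p = (1276 + 78)/2 = 677.
Check: 599 · 677 = 405523.

599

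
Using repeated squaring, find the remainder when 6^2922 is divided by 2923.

1960

6^1 ≡ 6 (mod 2923)
6^2 ≡ 6^2 = 36 ≡ 36 (mod 2923)
6^4 ≡ 36^2 = 1296 ≡ 1296 (mod 2923)
6^8 ≡ 1296^2 = 1679616 ≡ 1814 (mod 2923)
6^16 ≡ 1814^2 = 3290596 ≡ 2221 (mod 2923)
6^32 ≡ 2221^2 = 4932841 ≡ 1740 (mod 2923)
6^64 ≡ 1740^2 = 3027600 ≡ 2295 (mod 2923)
6^128 ≡ 2295^2 = 5267025 ≡ 2702 (mod 2923)
6^256 ≡ 2702^2 = 7300804 ≡ 2073 (mod 2923)
6^512 ≡ 2073^2 = 4297329 ≡ 519 (mod 2923)
6^1024 ≡ 519^2 = 269361 ≡ 445 (mod 2923)
6^2048 ≡ 445^2 = 198025 ≡ 2184 (mod 2923)
2922 = 2048 + 512 + 256 + 64 + 32 + 8 + 2 in binary powers of 2.
So 6^2922 ≡ 2184 · 519 · 2073 · 2295 · 1740 · 1814 · 36 ≡ 1960 (mod 2923).
Since 1960 ≠ 1, base 6 is a Fermat witness: 2923 is composite.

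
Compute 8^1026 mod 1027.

168

8^1 ≡ 8 (mod 1027)
8^2 ≡ 8^2 = 64 ≡ 64 (mod 1027)
8^4 ≡ 64^2 = 4096 ≡ 1015 (mod 1027)
8^8 ≡ 1015^2 = 1030225 ≡ 144 (mod 1027)
8^16 ≡ 144^2 = 20736 ≡ 196 (mod 1027)
8^32 ≡ 196^2 = 38416 ≡ 417 (mod 1027)
8^64 ≡ 417^2 = 173889 ≡ 326 (mod 1027)
8^128 ≡ 326^2 = 106276 ≡ 495 (mod 1027)
8^256 ≡ 495^2 = 245025 ≡ 599 (mod 1027)
8^512 ≡ 599^2 = 358801 ≡ 378 (mod 1027)
8^1024 ≡ 378^2 = 142884 ≡ 131 (mod 1027)
1026 = 1024 + 2 in binary powers of 2.
So 8^1026 ≡ 131 · 64 ≡ 168 (mod 1027).
Since 168 ≠ 1, base 8 is a Fermat witness: 1027 is composite.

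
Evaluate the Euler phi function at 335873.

320544

Factor: 335873 = 43 · 73 · 107.
φ(335873) = (43−1) · (73−1) · (107−1) = 42 · 72 · 106 = 320544.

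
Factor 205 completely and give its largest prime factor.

205 = 5 · 41
41 is prime.
So 205 = 5 · 41; the largest prime factor is 41.

41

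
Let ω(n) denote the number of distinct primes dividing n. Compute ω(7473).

7473 = 3 · 2491
2491 = 47 · 53
7473 = 3 · 47 · 53, which has 3 distinct prime factors.

3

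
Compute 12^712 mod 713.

100

12^1 ≡ 12 (mod 713)
12^2 ≡ 12^2 = 144 ≡ 144 (mod 713)
12^4 ≡ 144^2 = 20736 ≡ 59 (mod 713)
12^8 ≡ 59^2 = 3481 ≡ 629 (mod 713)
12^16 ≡ 629^2 = 395641 ≡ 639 (mod 713)
12^32 ≡ 639^2 = 408321 ≡ 485 (mod 713)
12^64 ≡ 485^2 = 235225 ≡ 648 (mod 713)
12^128 ≡ 648^2 = 419904 ≡ 660 (mod 713)
12^256 ≡ 660^2 = 435600 ≡ 670 (mod 713)
12^512 ≡ 670^2 = 448900 ≡ 423 (mod 713)
712 = 512 + 128 + 64 + 8 in binary powers of 2.
So 12^712 ≡ 423 · 660 · 648 · 629 ≡ 100 (mod 713).
Since 100 ≠ 1, base 12 is a Fermat witness: 713 is composite.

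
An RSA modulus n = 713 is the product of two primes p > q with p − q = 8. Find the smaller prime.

23

Since p = q + 8, we have 713 = q(q + 8), so q² + 8q − 713 = 0.
Discriminant: 8² + 4·713 = 64 + 2852 = 2916; √2916 = 54.
q = (−8 + 54)/2 = 23, and p = q + 8 = 31.
Check: 23 · 31 = 713.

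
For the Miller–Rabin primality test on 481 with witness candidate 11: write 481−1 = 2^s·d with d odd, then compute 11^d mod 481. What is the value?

369

481 − 1 = 480 = 2^5 · 15, so d = 15.
11^1 ≡ 11 (mod 481)
11^2 ≡ 11^2 = 121 ≡ 121 (mod 481)
11^4 ≡ 121^2 = 14641 ≡ 211 (mod 481)
11^8 ≡ 211^2 = 44521 ≡ 269 (mod 481)
15 = 8 + 4 + 2 + 1 in binary powers of 2.
So 11^15 ≡ 269 · 211 · 121 · 11 ≡ 369 (mod 481).
Squaring chain: 369 → 38 → 1 → 1 → 1; never reaches −1, so base 11 is a Miller–Rabin witness that 481 is composite.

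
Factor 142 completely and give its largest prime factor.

71

142 = 2 · 71
71 is prime.
So 142 = 2 · 71; the largest prime factor is 71.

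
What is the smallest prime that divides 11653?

11653 is odd.
Digit sum 16, not divisible by 3.
Ends in 3: not divisible by 5.
7: 11653 = 7·1664 + 5
11: 11653 = 11·1059 + 4
13: 11653 = 13·896 + 5
17: 11653 = 17·685 + 8
19: 11653 = 19·613 + 6
23: 11653 = 23·506 + 15
29: 11653 = 29·401 + 24
31: 11653 = 31·375 + 28
37: 11653 = 37·314 + 35
41: 11653 = 41·284 + 9
43: 11653 = 43·271

43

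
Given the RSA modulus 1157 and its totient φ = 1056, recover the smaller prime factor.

φ(n) = (p−1)(q−1) = n − (p+q) + 1, so p + q = 1157 − 1056 + 1 = 102.
p and q are the roots of t² − 102t + 1157 = 0.
Discriminant: 102² − 4·1157 = 10404 − 4628 = 5776; √5776 = 76.
q = (102 − 76)/2 = 13, p = (102 + 76)/2 = 89.
Check: 13 · 89 = 1157.

13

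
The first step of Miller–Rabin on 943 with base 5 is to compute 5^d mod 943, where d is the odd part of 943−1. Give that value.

943 − 1 = 942 = 2^1 · 471, so d = 471.
5^1 ≡ 5 (mod 943)
5^2 ≡ 5^2 = 25 ≡ 25 (mod 943)
5^4 ≡ 25^2 = 625 ≡ 625 (mod 943)
5^8 ≡ 625^2 = 390625 ≡ 223 (mod 943)
5^16 ≡ 223^2 = 49729 ≡ 693 (mod 943)
5^32 ≡ 693^2 = 480249 ≡ 262 (mod 943)
5^64 ≡ 262^2 = 68644 ≡ 748 (mod 943)
5^128 ≡ 748^2 = 559504 ≡ 305 (mod 943)
5^256 ≡ 305^2 = 93025 ≡ 611 (mod 943)
471 = 256 + 128 + 64 + 16 + 4 + 2 + 1 in binary powers of 2.
So 5^471 ≡ 611 · 305 · 748 · 693 · 625 · 25 · 5 ≡ 241 (mod 943).
Squaring chain: 241; never reaches −1, so base 5 is a Miller–Rabin witness that 943 is composite.

241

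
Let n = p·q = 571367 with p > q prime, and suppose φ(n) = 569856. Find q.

φ(n) = (p−1)(q−1) = n − (p+q) + 1, so p + q = 571367 − 569856 + 1 = 1512.
p and q are the roots of t² − 1512t + 571367 = 0.
Discriminant: 1512² − 4·571367 = 2286144 − 2285468 = 676; √676 = 26.
q = (1512 − 26)/2 = 743, p = (1512 + 26)/2 = 769.
Check: 743 · 769 = 571367.

743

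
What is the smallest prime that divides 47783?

71

47783 is odd.
Digit sum 29, not divisible by 3.
Ends in 3: not divisible by 5.
7: 47783 = 7·6826 + 1
11: 47783 = 11·4343 + 10
13: 47783 = 13·3675 + 8
17: 47783 = 17·2810 + 13
19: 47783 = 19·2514 + 17
23: 47783 = 23·2077 + 12
29: 47783 = 29·1647 + 20
31: 47783 = 31·1541 + 12
37: 47783 = 37·1291 + 16
41: 47783 = 41·1165 + 18
43: 47783 = 43·1111 + 10
47: 47783 = 47·1016 + 31
53: 47783 = 53·901 + 30
59: 47783 = 59·809 + 52
61: 47783 = 61·783 + 20
67: 47783 = 67·713 + 12
71: 47783 = 71·673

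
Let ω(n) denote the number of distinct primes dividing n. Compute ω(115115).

115115 = 5 · 23023
23023 = 7 · 3289
3289 = 11 · 299
299 = 13 · 23
115115 = 5 · 7 · 11 · 13 · 23, which has 5 distinct prime factors.

5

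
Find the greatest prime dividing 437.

23

437 = 19 · 23
23 is prime.
So 437 = 19 · 23; the largest prime factor is 23.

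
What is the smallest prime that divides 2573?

2573 is odd.
Digit sum 17, not divisible by 3.
Ends in 3: not divisible by 5.
7: 2573 = 7·367 + 4
11: 2573 = 11·233 + 10
13: 2573 = 13·197 + 12
17: 2573 = 17·151 + 6
19: 2573 = 19·135 + 8
23: 2573 = 23·111 + 20
29: 2573 = 29·88 + 21
31: 2573 = 31·83

31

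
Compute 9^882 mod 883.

9^1 ≡ 9 (mod 883)
9^2 ≡ 9^2 = 81 ≡ 81 (mod 883)
9^4 ≡ 81^2 = 6561 ≡ 380 (mod 883)
9^8 ≡ 380^2 = 144400 ≡ 471 (mod 883)
9^16 ≡ 471^2 = 221841 ≡ 208 (mod 883)
9^32 ≡ 208^2 = 43264 ≡ 880 (mod 883)
9^64 ≡ 880^2 = 774400 ≡ 9 (mod 883)
9^128 ≡ 9^2 = 81 ≡ 81 (mod 883)
9^256 ≡ 81^2 = 6561 ≡ 380 (mod 883)
9^512 ≡ 380^2 = 144400 ≡ 471 (mod 883)
882 = 512 + 256 + 64 + 32 + 16 + 2 in binary powers of 2.
So 9^882 ≡ 471 · 380 · 9 · 880 · 208 · 81 ≡ 1 (mod 883).
Since the result is 1, base 9 gives no evidence that 883 is composite.

1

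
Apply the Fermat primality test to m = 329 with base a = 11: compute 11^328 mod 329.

11^1 ≡ 11 (mod 329)
11^2 ≡ 11^2 = 121 ≡ 121 (mod 329)
11^4 ≡ 121^2 = 14641 ≡ 165 (mod 329)
11^8 ≡ 165^2 = 27225 ≡ 247 (mod 329)
11^16 ≡ 247^2 = 61009 ≡ 144 (mod 329)
11^32 ≡ 144^2 = 20736 ≡ 9 (mod 329)
11^64 ≡ 9^2 = 81 ≡ 81 (mod 329)
11^128 ≡ 81^2 = 6561 ≡ 310 (mod 329)
11^256 ≡ 310^2 = 96100 ≡ 32 (mod 329)
328 = 256 + 64 + 8 in binary powers of 2.
So 11^328 ≡ 32 · 81 · 247 ≡ 319 (mod 329).
Since 319 ≠ 1, base 11 is a Fermat witness: 329 is composite.

319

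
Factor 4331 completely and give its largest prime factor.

4331 = 61 · 71
71 is prime.
So 4331 = 61 · 71; the largest prime factor is 71.

71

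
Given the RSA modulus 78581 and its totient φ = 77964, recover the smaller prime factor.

φ(n) = (p−1)(q−1) = n − (p+q) + 1, so p + q = 78581 − 77964 + 1 = 618.
p and q are the roots of t² − 618t + 78581 = 0.
Discriminant: 618² − 4·78581 = 381924 − 314324 = 67600; √67600 = 260.
q = (618 − 260)/2 = 179, p = (618 + 260)/2 = 439.
Check: 179 · 439 = 78581.

179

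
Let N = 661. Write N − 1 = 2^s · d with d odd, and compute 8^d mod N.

106

661 − 1 = 660 = 2^2 · 165, so d = 165.
8^1 ≡ 8 (mod 661)
8^2 ≡ 8^2 = 64 ≡ 64 (mod 661)
8^4 ≡ 64^2 = 4096 ≡ 130 (mod 661)
8^8 ≡ 130^2 = 16900 ≡ 375 (mod 661)
8^16 ≡ 375^2 = 140625 ≡ 493 (mod 661)
8^32 ≡ 493^2 = 243049 ≡ 462 (mod 661)
8^64 ≡ 462^2 = 213444 ≡ 602 (mod 661)
8^128 ≡ 602^2 = 362404 ≡ 176 (mod 661)
165 = 128 + 32 + 4 + 1 in binary powers of 2.
So 8^165 ≡ 176 · 462 · 130 · 8 ≡ 106 (mod 661).
Squaring chain: 106 → 660; reaches −1, so base 8 does not prove 661 composite.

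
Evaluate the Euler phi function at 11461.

11232

Factor: 11461 = 73 · 157.
φ(11461) = (73−1) · (157−1) = 72 · 156 = 11232.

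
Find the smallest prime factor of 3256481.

37

3256481 is odd.
Digit sum 29, not divisible by 3.
Ends in 1: not divisible by 5.
7: 3256481 = 7·465211 + 4
11: 3256481 = 11·296043 + 8
13: 3256481 = 13·250498 + 7
17: 3256481 = 17·191557 + 12
19: 3256481 = 19·171393 + 14
23: 3256481 = 23·141586 + 3
29: 3256481 = 29·112292 + 13
31: 3256481 = 31·105047 + 24
37: 3256481 = 37·88013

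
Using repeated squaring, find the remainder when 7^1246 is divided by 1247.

7^1 ≡ 7 (mod 1247)
7^2 ≡ 7^2 = 49 ≡ 49 (mod 1247)
7^4 ≡ 49^2 = 2401 ≡ 1154 (mod 1247)
7^8 ≡ 1154^2 = 1331716 ≡ 1167 (mod 1247)
7^16 ≡ 1167^2 = 1361889 ≡ 165 (mod 1247)
7^32 ≡ 165^2 = 27225 ≡ 1038 (mod 1247)
7^64 ≡ 1038^2 = 1077444 ≡ 36 (mod 1247)
7^128 ≡ 36^2 = 1296 ≡ 49 (mod 1247)
7^256 ≡ 49^2 = 2401 ≡ 1154 (mod 1247)
7^512 ≡ 1154^2 = 1331716 ≡ 1167 (mod 1247)
7^1024 ≡ 1167^2 = 1361889 ≡ 165 (mod 1247)
1246 = 1024 + 128 + 64 + 16 + 8 + 4 + 2 in binary powers of 2.
So 7^1246 ≡ 165 · 49 · 36 · 165 · 1167 · 1154 · 49 ≡ 552 (mod 1247).
Since 552 ≠ 1, base 7 is a Fermat witness: 1247 is composite.

552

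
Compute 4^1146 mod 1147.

1120

4^1 ≡ 4 (mod 1147)
4^2 ≡ 4^2 = 16 ≡ 16 (mod 1147)
4^4 ≡ 16^2 = 256 ≡ 256 (mod 1147)
4^8 ≡ 256^2 = 65536 ≡ 157 (mod 1147)
4^16 ≡ 157^2 = 24649 ≡ 562 (mod 1147)
4^32 ≡ 562^2 = 315844 ≡ 419 (mod 1147)
4^64 ≡ 419^2 = 175561 ≡ 70 (mod 1147)
4^128 ≡ 70^2 = 4900 ≡ 312 (mod 1147)
4^256 ≡ 312^2 = 97344 ≡ 996 (mod 1147)
4^512 ≡ 996^2 = 992016 ≡ 1008 (mod 1147)
4^1024 ≡ 1008^2 = 1016064 ≡ 969 (mod 1147)
1146 = 1024 + 64 + 32 + 16 + 8 + 2 in binary powers of 2.
So 4^1146 ≡ 969 · 70 · 419 · 562 · 157 · 16 ≡ 1120 (mod 1147).
Since 1120 ≠ 1, base 4 is a Fermat witness: 1147 is composite.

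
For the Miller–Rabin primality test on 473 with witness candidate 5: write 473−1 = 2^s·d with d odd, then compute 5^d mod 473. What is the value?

473 − 1 = 472 = 2^3 · 59, so d = 59.
5^1 ≡ 5 (mod 473)
5^2 ≡ 5^2 = 25 ≡ 25 (mod 473)
5^4 ≡ 25^2 = 625 ≡ 152 (mod 473)
5^8 ≡ 152^2 = 23104 ≡ 400 (mod 473)
5^16 ≡ 400^2 = 160000 ≡ 126 (mod 473)
5^32 ≡ 126^2 = 15876 ≡ 267 (mod 473)
59 = 32 + 16 + 8 + 2 + 1 in binary powers of 2.
So 5^59 ≡ 267 · 126 · 400 · 25 · 5 ≡ 372 (mod 473).
Squaring chain: 372 → 268 → 401; never reaches −1, so base 5 is a Miller–Rabin witness that 473 is composite.

372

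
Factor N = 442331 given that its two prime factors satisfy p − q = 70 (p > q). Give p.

Since p = q + 70, we have 442331 = q(q + 70), so q² + 70q − 442331 = 0.
Discriminant: 70² + 4·442331 = 4900 + 1769324 = 1774224; √1774224 = 1332.
q = (−70 + 1332)/2 = 631, and p = q + 70 = 701.
Check: 631 · 701 = 442331.

701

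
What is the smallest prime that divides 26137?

59

26137 is odd.
Digit sum 19, not divisible by 3.
Ends in 7: not divisible by 5.
7: 26137 = 7·3733 + 6
11: 26137 = 11·2376 + 1
13: 26137 = 13·2010 + 7
17: 26137 = 17·1537 + 8
19: 26137 = 19·1375 + 12
23: 26137 = 23·1136 + 9
29: 26137 = 29·901 + 8
31: 26137 = 31·843 + 4
37: 26137 = 37·706 + 15
41: 26137 = 41·637 + 20
43: 26137 = 43·607 + 36
47: 26137 = 47·556 + 5
53: 26137 = 53·493 + 8
59: 26137 = 59·443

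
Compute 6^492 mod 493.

268

6^1 ≡ 6 (mod 493)
6^2 ≡ 6^2 = 36 ≡ 36 (mod 493)
6^4 ≡ 36^2 = 1296 ≡ 310 (mod 493)
6^8 ≡ 310^2 = 96100 ≡ 458 (mod 493)
6^16 ≡ 458^2 = 209764 ≡ 239 (mod 493)
6^32 ≡ 239^2 = 57121 ≡ 426 (mod 493)
6^64 ≡ 426^2 = 181476 ≡ 52 (mod 493)
6^128 ≡ 52^2 = 2704 ≡ 239 (mod 493)
6^256 ≡ 239^2 = 57121 ≡ 426 (mod 493)
492 = 256 + 128 + 64 + 32 + 8 + 4 in binary powers of 2.
So 6^492 ≡ 426 · 239 · 52 · 426 · 458 · 310 ≡ 268 (mod 493).
Since 268 ≠ 1, base 6 is a Fermat witness: 493 is composite.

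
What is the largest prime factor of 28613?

71

28613 = 13 · 2201
2201 = 31 · 71
71 is prime.
So 28613 = 13 · 31 · 71; the largest prime factor is 71.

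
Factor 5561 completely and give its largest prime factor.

5561 = 67 · 83
83 is prime.
So 5561 = 67 · 83; the largest prime factor is 83.

83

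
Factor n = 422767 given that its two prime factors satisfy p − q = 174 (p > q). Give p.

743

Since p = q + 174, we have 422767 = q(q + 174), so q² + 174q − 422767 = 0.
Discriminant: 174² + 4·422767 = 30276 + 1691068 = 1721344; √1721344 = 1312.
q = (−174 + 1312)/2 = 569, and p = q + 174 = 743.
Check: 569 · 743 = 422767.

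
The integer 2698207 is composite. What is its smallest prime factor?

43

2698207 is odd.
Digit sum 34, not divisible by 3.
Ends in 7: not divisible by 5.
7: 2698207 = 7·385458 + 1
11: 2698207 = 11·245291 + 6
13: 2698207 = 13·207554 + 5
17: 2698207 = 17·158718 + 1
19: 2698207 = 19·142010 + 17
23: 2698207 = 23·117313 + 8
29: 2698207 = 29·93041 + 18
31: 2698207 = 31·87038 + 29
37: 2698207 = 37·72924 + 19
41: 2698207 = 41·65809 + 38
43: 2698207 = 43·62749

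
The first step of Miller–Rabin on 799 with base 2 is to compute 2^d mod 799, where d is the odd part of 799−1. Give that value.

799 − 1 = 798 = 2^1 · 399, so d = 399.
2^1 ≡ 2 (mod 799)
2^2 ≡ 2^2 = 4 ≡ 4 (mod 799)
2^4 ≡ 4^2 = 16 ≡ 16 (mod 799)
2^8 ≡ 16^2 = 256 ≡ 256 (mod 799)
2^16 ≡ 256^2 = 65536 ≡ 18 (mod 799)
2^32 ≡ 18^2 = 324 ≡ 324 (mod 799)
2^64 ≡ 324^2 = 104976 ≡ 307 (mod 799)
2^128 ≡ 307^2 = 94249 ≡ 766 (mod 799)
2^256 ≡ 766^2 = 586756 ≡ 290 (mod 799)
399 = 256 + 128 + 8 + 4 + 2 + 1 in binary powers of 2.
So 2^399 ≡ 290 · 766 · 256 · 16 · 4 · 2 ≡ 162 (mod 799).
Squaring chain: 162; never reaches −1, so base 2 is a Miller–Rabin witness that 799 is composite.

162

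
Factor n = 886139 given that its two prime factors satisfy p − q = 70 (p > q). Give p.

977

Since p = q + 70, we have 886139 = q(q + 70), so q² + 70q − 886139 = 0.
Discriminant: 70² + 4·886139 = 4900 + 3544556 = 3549456; √3549456 = 1884.
q = (−70 + 1884)/2 = 907, and p = q + 70 = 977.
Check: 907 · 977 = 886139.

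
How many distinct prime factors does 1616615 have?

1616615 = 5 · 323323
323323 = 7 · 46189
46189 = 11 · 4199
4199 = 13 · 323
323 = 17 · 19
1616615 = 5 · 7 · 11 · 13 · 17 · 19, which has 6 distinct prime factors.

6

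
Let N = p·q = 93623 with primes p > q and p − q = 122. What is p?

Since p = q + 122, we have 93623 = q(q + 122), so q² + 122q − 93623 = 0.
Discriminant: 122² + 4·93623 = 14884 + 374492 = 389376; √389376 = 624.
q = (−122 + 624)/2 = 251, and p = q + 122 = 373.
Check: 251 · 373 = 93623.

373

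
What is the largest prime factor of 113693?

59

113693 = 41 · 2773
2773 = 47 · 59
59 is prime.
So 113693 = 41 · 47 · 59; the largest prime factor is 59.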